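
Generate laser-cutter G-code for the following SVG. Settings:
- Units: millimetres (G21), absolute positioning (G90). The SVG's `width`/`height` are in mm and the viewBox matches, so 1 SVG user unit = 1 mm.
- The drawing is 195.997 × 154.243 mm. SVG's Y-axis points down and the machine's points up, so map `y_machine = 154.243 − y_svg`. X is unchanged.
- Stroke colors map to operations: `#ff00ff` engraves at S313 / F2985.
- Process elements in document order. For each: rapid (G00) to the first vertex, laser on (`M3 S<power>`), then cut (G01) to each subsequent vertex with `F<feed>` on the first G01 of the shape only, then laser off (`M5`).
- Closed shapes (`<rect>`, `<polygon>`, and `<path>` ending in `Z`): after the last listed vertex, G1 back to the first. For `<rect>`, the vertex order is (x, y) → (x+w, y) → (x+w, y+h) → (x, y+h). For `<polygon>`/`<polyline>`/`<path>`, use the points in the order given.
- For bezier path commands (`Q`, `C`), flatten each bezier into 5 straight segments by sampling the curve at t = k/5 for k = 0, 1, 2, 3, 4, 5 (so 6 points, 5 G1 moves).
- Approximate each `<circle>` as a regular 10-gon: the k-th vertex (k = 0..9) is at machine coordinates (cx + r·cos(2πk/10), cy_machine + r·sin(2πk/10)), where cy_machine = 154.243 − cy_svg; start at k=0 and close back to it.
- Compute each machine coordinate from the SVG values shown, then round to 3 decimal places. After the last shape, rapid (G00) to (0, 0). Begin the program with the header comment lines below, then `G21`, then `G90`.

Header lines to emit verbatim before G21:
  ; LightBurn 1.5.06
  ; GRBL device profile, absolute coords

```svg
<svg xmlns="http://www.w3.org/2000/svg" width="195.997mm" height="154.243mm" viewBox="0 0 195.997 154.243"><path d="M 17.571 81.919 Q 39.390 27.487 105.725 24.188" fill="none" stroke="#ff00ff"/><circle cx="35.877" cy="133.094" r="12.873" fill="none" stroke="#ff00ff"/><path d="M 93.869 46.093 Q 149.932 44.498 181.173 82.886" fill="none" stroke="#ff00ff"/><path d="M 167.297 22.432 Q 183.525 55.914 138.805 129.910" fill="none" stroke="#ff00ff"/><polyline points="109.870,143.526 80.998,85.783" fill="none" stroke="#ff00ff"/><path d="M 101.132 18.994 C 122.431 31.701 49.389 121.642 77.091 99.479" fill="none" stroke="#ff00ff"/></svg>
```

; LightBurn 1.5.06
; GRBL device profile, absolute coords
G21
G90
G00 X17.571 Y72.324
M3 S313
G01 X28.079 Y92.051 F2985
G01 X42.149 Y107.688
G01 X59.780 Y119.235
G01 X80.972 Y126.690
G01 X105.725 Y130.055
M5
G00 X48.750 Y21.149
M3 S313
G01 X46.291 Y28.716 F2985
G01 X39.855 Y33.392
G01 X31.899 Y33.392
G01 X25.463 Y28.716
G01 X23.004 Y21.149
G01 X25.463 Y13.582
G01 X31.899 Y8.906
G01 X39.855 Y8.906
G01 X46.291 Y13.582
G01 X48.750 Y21.149
M5
G00 X93.869 Y108.150
M3 S313
G01 X115.301 Y107.189 F2985
G01 X134.748 Y103.029
G01 X152.209 Y95.670
G01 X167.684 Y85.113
G01 X181.173 Y71.357
M5
G00 X167.297 Y131.811
M3 S313
G01 X171.350 Y116.798 F2985
G01 X170.528 Y98.543
G01 X164.829 Y77.048
G01 X154.255 Y52.311
G01 X138.805 Y24.333
M5
G00 X109.870 Y10.717
M3 S313
G01 X80.998 Y68.460 F2985
M5
G00 X101.132 Y135.249
M3 S313
G01 X104.151 Y119.871 F2985
G01 X93.893 Y95.046
G01 X79.720 Y69.861
G01 X70.998 Y53.404
G01 X77.091 Y54.764
M5
G00 X0.000 Y0.000

Since the viewBox matches the mm dimensions, user units are millimetres directly. The only transform is the Y-flip y_m = 154.243 − y_svg.

Shape 1 is a quadratic bezier drawn with `<path>`. Its stroke #ff00ff means engrave at S313, F2985. After flipping Y the toolpath is (17.571,72.324) → (28.079,92.051) → (42.149,107.688) → (59.780,119.235) → (80.972,126.690) → (105.725,130.055).

Shape 2 is a circle drawn with `<circle>`. Its stroke #ff00ff means engrave at S313, F2985. After flipping Y the toolpath is (48.750,21.149) → (46.291,28.716) → (39.855,33.392) → (31.899,33.392) → (25.463,28.716) → (23.004,21.149) → (25.463,13.582) → (31.899,8.906) → (39.855,8.906) → (46.291,13.582) → (48.750,21.149), returning to the start.

Shape 3 is a quadratic bezier drawn with `<path>`. Its stroke #ff00ff means engrave at S313, F2985. After flipping Y the toolpath is (93.869,108.150) → (115.301,107.189) → (134.748,103.029) → (152.209,95.670) → (167.684,85.113) → (181.173,71.357).

Shape 4 is a quadratic bezier drawn with `<path>`. Its stroke #ff00ff means engrave at S313, F2985. After flipping Y the toolpath is (167.297,131.811) → (171.350,116.798) → (170.528,98.543) → (164.829,77.048) → (154.255,52.311) → (138.805,24.333).

Shape 5 is a line segment drawn with `<polyline>`. Its stroke #ff00ff means engrave at S313, F2985. After flipping Y the toolpath is (109.870,10.717) → (80.998,68.460).

Shape 6 is a cubic bezier drawn with `<path>`. Its stroke #ff00ff means engrave at S313, F2985. After flipping Y the toolpath is (101.132,135.249) → (104.151,119.871) → (93.893,95.046) → (79.720,69.861) → (70.998,53.404) → (77.091,54.764).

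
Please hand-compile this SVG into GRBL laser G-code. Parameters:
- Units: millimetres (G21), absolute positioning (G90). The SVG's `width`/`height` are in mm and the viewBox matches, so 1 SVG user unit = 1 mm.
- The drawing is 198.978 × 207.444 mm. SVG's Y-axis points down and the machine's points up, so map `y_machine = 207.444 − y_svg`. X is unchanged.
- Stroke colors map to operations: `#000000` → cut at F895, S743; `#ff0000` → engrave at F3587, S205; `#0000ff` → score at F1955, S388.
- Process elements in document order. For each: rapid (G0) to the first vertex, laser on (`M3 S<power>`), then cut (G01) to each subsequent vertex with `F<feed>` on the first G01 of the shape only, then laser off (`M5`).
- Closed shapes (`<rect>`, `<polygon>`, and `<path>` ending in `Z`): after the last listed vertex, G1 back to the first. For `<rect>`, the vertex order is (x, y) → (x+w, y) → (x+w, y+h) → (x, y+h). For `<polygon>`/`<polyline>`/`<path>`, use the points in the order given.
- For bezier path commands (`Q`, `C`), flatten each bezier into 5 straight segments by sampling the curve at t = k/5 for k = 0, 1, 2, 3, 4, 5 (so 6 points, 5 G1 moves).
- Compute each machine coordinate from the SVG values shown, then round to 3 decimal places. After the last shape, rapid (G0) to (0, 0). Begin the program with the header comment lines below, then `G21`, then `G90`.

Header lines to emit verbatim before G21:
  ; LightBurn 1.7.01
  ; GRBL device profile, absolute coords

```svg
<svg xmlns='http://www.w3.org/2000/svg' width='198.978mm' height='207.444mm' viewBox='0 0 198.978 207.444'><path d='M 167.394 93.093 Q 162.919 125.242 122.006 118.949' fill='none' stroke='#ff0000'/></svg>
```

viewBox `0 0 198.978 207.444` with mm width/height → 1 unit = 1 mm. Flip: y_m = 207.444 − y_svg.

**Shape 1** — `<path>` quadratic bezier, stroke `#ff0000` → engrave (S205, F3587). Control points (SVG): P0=(167.394,93.093), P1=(162.919,125.242), P2=(122.006,118.949); sampled at t=k/5. Machine vertices: (167.394,114.351) → (164.146,103.029) → (157.984,94.783) → (148.906,89.611) → (136.914,87.515) → (122.006,88.495). Open path.

; LightBurn 1.7.01
; GRBL device profile, absolute coords
G21
G90
G0 X167.394 Y114.351
M3 S205
G01 X164.146 Y103.029 F3587
G01 X157.984 Y94.783
G01 X148.906 Y89.611
G01 X136.914 Y87.515
G01 X122.006 Y88.495
M5
G0 X0.000 Y0.000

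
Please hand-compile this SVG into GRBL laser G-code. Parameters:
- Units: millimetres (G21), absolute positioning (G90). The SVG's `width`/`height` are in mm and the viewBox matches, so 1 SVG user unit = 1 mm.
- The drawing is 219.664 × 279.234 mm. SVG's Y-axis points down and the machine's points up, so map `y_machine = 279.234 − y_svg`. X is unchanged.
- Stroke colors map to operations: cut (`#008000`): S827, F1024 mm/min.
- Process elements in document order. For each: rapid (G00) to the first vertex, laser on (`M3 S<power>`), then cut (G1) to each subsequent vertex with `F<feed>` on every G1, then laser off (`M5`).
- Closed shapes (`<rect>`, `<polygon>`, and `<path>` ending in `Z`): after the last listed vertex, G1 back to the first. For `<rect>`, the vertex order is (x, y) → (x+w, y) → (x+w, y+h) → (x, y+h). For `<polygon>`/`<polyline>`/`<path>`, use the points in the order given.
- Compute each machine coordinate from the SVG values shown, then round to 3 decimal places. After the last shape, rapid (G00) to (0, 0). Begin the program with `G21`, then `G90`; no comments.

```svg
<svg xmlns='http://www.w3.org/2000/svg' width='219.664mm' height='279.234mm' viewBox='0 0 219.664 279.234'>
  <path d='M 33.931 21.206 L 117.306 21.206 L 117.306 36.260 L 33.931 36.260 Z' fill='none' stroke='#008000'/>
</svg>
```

viewBox `0 0 219.664 279.234` with mm width/height → 1 unit = 1 mm. Flip: y_m = 279.234 − y_svg.

**Shape 1** — `<path>` rectangle, stroke `#008000` → cut (S827, F1024). Machine vertices: (33.931,258.028) → (117.306,258.028) → (117.306,242.974) → (33.931,242.974) → (33.931,258.028). Closed: final G1 returns to the first vertex.

G21
G90
G00 X33.931 Y258.028
M3 S827
G1 X117.306 Y258.028 F1024
G1 X117.306 Y242.974 F1024
G1 X33.931 Y242.974 F1024
G1 X33.931 Y258.028 F1024
M5
G00 X0.000 Y0.000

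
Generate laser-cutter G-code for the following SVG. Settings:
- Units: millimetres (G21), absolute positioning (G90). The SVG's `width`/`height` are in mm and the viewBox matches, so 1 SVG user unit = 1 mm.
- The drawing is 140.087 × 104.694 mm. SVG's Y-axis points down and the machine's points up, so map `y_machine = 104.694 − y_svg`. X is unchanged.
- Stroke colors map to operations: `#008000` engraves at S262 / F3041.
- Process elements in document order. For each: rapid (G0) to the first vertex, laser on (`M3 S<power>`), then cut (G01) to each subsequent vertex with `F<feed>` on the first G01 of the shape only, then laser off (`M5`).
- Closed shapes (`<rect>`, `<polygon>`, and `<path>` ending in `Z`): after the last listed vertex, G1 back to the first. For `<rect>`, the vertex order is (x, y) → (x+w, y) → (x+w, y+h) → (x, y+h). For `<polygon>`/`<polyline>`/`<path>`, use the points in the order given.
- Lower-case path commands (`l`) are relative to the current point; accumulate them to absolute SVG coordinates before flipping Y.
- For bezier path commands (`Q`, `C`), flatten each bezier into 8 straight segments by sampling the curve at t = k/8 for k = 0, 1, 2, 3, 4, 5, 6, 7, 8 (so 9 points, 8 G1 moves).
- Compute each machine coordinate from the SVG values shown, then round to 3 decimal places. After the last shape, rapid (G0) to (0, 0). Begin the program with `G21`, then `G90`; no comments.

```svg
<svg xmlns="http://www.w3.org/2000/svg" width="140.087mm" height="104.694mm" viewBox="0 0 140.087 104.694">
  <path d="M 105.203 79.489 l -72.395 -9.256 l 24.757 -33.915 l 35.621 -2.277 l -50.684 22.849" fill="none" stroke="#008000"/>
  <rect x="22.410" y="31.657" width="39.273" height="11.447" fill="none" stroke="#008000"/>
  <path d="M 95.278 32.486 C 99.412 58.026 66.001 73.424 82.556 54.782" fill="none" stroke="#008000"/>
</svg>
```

viewBox `0 0 140.087 104.694` with mm width/height → 1 unit = 1 mm. Flip: y_m = 104.694 − y_svg.

**Shape 1** — `<path>` open polyline, stroke `#008000` → engrave (S262, F3041). Machine vertices: (105.203,25.205) → (32.808,34.461) → (57.565,68.376) → (93.186,70.653) → (42.502,47.804). Open path.

**Shape 2** — `<rect>` rectangle, stroke `#008000` → engrave (S262, F3041). Machine vertices: (22.410,73.037) → (61.683,73.037) → (61.683,61.590) → (22.410,61.590) → (22.410,73.037). Closed: final G1 returns to the first vertex.

**Shape 3** — `<path>` cubic bezier, stroke `#008000` → engrave (S262, F3041). Control points (SVG): P0=(95.278,32.486), P1=(99.412,58.026), P2=(66.001,73.424), P3=(82.556,54.782); sampled at t=k/8. Machine vertices: (95.278,72.208) → (95.239,63.153) → (92.706,55.328) → (88.704,49.014) → (84.259,44.492) → (80.396,42.040) → (78.141,41.940) → (78.519,44.470) → (82.556,49.912). Open path.

G21
G90
G0 X105.203 Y25.205
M3 S262
G01 X32.808 Y34.461 F3041
G01 X57.565 Y68.376
G01 X93.186 Y70.653
G01 X42.502 Y47.804
M5
G0 X22.410 Y73.037
M3 S262
G01 X61.683 Y73.037 F3041
G01 X61.683 Y61.590
G01 X22.410 Y61.590
G01 X22.410 Y73.037
M5
G0 X95.278 Y72.208
M3 S262
G01 X95.239 Y63.153 F3041
G01 X92.706 Y55.328
G01 X88.704 Y49.014
G01 X84.259 Y44.492
G01 X80.396 Y42.040
G01 X78.141 Y41.940
G01 X78.519 Y44.470
G01 X82.556 Y49.912
M5
G0 X0.000 Y0.000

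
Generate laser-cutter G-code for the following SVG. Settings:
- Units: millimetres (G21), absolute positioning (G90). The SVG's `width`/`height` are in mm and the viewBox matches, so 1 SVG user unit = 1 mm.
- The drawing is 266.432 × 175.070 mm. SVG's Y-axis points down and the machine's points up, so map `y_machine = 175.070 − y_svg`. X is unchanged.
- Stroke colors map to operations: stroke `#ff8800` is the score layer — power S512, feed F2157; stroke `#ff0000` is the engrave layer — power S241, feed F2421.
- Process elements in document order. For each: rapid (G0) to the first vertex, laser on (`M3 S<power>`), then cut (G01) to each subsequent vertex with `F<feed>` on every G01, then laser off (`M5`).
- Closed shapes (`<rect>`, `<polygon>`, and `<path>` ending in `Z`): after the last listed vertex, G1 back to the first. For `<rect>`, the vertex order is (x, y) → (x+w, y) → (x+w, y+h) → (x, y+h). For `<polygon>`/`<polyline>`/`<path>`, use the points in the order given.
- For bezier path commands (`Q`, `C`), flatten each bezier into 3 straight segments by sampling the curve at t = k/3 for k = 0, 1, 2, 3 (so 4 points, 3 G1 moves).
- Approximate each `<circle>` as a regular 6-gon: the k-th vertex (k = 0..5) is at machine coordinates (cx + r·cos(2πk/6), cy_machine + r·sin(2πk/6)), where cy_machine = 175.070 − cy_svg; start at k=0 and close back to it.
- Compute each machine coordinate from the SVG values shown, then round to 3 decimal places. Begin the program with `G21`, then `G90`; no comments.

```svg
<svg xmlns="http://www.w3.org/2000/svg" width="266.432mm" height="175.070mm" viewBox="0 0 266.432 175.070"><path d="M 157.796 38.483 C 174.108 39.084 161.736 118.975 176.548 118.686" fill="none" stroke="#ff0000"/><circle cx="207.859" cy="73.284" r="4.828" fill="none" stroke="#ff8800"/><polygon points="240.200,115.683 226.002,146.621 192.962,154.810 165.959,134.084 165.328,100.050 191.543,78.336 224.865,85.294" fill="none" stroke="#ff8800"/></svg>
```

G21
G90
G0 X157.796 Y136.587
M3 S241
G01 X166.616 Y115.462 F2421
G01 X168.728 Y76.915 F2421
G01 X176.548 Y56.384 F2421
M5
G0 X212.687 Y101.786
M3 S512
G01 X210.273 Y105.967 F2157
G01 X205.445 Y105.967 F2157
G01 X203.031 Y101.786 F2157
G01 X205.445 Y97.605 F2157
G01 X210.273 Y97.605 F2157
G01 X212.687 Y101.786 F2157
M5
G0 X240.200 Y59.387
M3 S512
G01 X226.002 Y28.449 F2157
G01 X192.962 Y20.260 F2157
G01 X165.959 Y40.986 F2157
G01 X165.328 Y75.020 F2157
G01 X191.543 Y96.734 F2157
G01 X224.865 Y89.776 F2157
G01 X240.200 Y59.387 F2157
M5

1 u = 1 mm; y_m = 175.070 − y.

[1] `<path>` cubic bezier, #ff0000→engrave S241 F2421: (157.796,136.587) → (166.616,115.462) → (168.728,76.915) → (176.548,56.384)

[2] `<circle>` circle, #ff8800→score S512 F2157: (212.687,101.786) → (210.273,105.967) → (205.445,105.967) → (203.031,101.786) → (205.445,97.605) → (210.273,97.605) → (212.687,101.786) (closed)

[3] `<polygon>` regular polygon, #ff8800→score S512 F2157: (240.200,59.387) → (226.002,28.449) → (192.962,20.260) → (165.959,40.986) → (165.328,75.020) → (191.543,96.734) → (224.865,89.776) → (240.200,59.387) (closed)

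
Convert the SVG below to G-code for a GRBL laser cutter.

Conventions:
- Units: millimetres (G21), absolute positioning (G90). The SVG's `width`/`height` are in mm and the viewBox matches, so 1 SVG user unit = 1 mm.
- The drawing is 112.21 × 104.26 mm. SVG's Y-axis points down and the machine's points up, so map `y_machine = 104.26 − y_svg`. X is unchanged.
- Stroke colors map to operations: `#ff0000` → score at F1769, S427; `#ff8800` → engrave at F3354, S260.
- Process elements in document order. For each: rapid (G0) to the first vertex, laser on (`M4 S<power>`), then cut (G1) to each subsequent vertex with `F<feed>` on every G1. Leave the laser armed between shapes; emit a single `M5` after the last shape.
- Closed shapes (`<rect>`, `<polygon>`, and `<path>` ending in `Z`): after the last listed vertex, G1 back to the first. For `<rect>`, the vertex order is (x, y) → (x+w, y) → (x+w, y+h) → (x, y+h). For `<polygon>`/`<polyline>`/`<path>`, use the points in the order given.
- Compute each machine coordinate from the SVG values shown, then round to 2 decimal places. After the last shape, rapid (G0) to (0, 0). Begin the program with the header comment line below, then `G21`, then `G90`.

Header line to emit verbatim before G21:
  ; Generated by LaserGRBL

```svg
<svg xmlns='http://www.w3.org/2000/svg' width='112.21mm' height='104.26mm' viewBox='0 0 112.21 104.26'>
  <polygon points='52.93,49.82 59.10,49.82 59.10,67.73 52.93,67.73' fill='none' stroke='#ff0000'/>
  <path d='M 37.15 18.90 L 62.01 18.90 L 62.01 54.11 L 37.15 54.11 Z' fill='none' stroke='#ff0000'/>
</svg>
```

1 u = 1 mm; y_m = 104.26 − y.

[1] `<polygon>` rectangle, #ff0000→score S427 F1769: (52.93,54.44) → (59.10,54.44) → (59.10,36.53) → (52.93,36.53) → (52.93,54.44) (closed)

[2] `<path>` rectangle, #ff0000→score S427 F1769: (37.15,85.36) → (62.01,85.36) → (62.01,50.15) → (37.15,50.15) → (37.15,85.36) (closed)

; Generated by LaserGRBL
G21
G90
G0 X52.93 Y54.44
M4 S427
G1 X59.10 Y54.44 F1769
G1 X59.10 Y36.53 F1769
G1 X52.93 Y36.53 F1769
G1 X52.93 Y54.44 F1769
G0 X37.15 Y85.36
M4 S427
G1 X62.01 Y85.36 F1769
G1 X62.01 Y50.15 F1769
G1 X37.15 Y50.15 F1769
G1 X37.15 Y85.36 F1769
M5
G0 X0.00 Y0.00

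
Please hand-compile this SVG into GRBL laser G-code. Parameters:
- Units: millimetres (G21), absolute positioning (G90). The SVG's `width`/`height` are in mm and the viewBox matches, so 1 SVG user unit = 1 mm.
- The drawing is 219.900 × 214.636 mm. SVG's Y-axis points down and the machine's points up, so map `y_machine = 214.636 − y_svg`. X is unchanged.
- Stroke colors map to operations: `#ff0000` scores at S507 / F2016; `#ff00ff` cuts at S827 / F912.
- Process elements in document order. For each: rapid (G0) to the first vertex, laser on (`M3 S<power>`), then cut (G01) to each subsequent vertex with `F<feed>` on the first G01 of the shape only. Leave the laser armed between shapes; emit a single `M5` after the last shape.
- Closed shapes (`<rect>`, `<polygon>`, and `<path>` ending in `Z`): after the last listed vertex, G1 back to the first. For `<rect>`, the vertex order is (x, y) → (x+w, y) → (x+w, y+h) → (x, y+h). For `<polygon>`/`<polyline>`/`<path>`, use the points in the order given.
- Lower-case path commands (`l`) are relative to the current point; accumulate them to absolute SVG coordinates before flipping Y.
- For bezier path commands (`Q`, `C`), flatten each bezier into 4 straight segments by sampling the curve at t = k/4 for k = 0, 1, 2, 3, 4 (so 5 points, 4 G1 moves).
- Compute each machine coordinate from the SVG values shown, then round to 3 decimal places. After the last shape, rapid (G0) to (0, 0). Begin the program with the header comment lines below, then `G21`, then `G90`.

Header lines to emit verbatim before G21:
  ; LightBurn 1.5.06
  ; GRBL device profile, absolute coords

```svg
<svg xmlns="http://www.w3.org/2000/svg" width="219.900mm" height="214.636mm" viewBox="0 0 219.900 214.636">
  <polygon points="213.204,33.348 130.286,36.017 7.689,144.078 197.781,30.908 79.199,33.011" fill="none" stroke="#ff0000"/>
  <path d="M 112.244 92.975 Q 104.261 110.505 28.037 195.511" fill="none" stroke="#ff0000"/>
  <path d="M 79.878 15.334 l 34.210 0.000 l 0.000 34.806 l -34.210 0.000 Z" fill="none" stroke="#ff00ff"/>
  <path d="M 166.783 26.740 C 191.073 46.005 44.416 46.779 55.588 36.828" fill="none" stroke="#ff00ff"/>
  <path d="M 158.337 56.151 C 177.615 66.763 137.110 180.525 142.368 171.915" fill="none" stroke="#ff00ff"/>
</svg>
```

1 u = 1 mm; y_m = 214.636 − y.

[1] `<polygon>` closed polygon, #ff0000→score S507 F2016: (213.204,181.288) → (130.286,178.619) → (7.689,70.558) → (197.781,183.728) → (79.199,181.625) → (213.204,181.288) (closed)

[2] `<path>` quadratic bezier, #ff0000→score S507 F2016: (112.244,121.661) → (103.987,108.679) → (87.201,87.262) → (61.884,57.411) → (28.037,19.125)

[3] `<path>` rectangle, #ff00ff→cut S827 F912: (79.878,199.302) → (114.088,199.302) → (114.088,164.496) → (79.878,164.496) → (79.878,199.302) (closed)

[4] `<path>` cubic bezier, #ff00ff→cut S827 F912: (166.783,187.896) → (158.085,176.793) → (116.105,171.896) → (71.665,172.477) → (55.588,177.808)

[5] `<path>` cubic bezier, #ff00ff→cut S827 F912: (158.337,158.485) → (163.235,134.709) → (155.610,93.395) → (145.356,55.684) → (142.368,42.721)

; LightBurn 1.5.06
; GRBL device profile, absolute coords
G21
G90
G0 X213.204 Y181.288
M3 S507
G01 X130.286 Y178.619 F2016
G01 X7.689 Y70.558
G01 X197.781 Y183.728
G01 X79.199 Y181.625
G01 X213.204 Y181.288
G0 X112.244 Y121.661
M3 S507
G01 X103.987 Y108.679 F2016
G01 X87.201 Y87.262
G01 X61.884 Y57.411
G01 X28.037 Y19.125
G0 X79.878 Y199.302
M3 S827
G01 X114.088 Y199.302 F912
G01 X114.088 Y164.496
G01 X79.878 Y164.496
G01 X79.878 Y199.302
G0 X166.783 Y187.896
M3 S827
G01 X158.085 Y176.793 F912
G01 X116.105 Y171.896
G01 X71.665 Y172.477
G01 X55.588 Y177.808
G0 X158.337 Y158.485
M3 S827
G01 X163.235 Y134.709 F912
G01 X155.610 Y93.395
G01 X145.356 Y55.684
G01 X142.368 Y42.721
M5
G0 X0.000 Y0.000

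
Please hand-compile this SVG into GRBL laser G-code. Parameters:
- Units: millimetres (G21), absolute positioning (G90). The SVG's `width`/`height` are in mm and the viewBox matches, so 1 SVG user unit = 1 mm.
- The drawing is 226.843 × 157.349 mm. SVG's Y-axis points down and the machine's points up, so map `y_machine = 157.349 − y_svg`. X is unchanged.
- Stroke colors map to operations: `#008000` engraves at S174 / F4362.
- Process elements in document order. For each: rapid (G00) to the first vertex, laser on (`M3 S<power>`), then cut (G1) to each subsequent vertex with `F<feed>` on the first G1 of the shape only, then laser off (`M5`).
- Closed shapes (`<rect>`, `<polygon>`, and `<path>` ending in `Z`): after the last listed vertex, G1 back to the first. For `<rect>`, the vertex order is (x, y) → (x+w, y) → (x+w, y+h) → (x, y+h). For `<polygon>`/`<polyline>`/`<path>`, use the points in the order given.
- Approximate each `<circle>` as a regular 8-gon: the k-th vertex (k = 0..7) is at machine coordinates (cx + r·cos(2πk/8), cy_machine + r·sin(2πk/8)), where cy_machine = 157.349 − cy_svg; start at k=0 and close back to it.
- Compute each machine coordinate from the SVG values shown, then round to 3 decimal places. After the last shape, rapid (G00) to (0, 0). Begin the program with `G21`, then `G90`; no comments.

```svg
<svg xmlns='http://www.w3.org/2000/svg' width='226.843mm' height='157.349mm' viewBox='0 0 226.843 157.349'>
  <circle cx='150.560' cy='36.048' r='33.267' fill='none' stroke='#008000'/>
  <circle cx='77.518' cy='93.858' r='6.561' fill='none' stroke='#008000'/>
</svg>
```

viewBox `0 0 226.843 157.349` with mm width/height → 1 unit = 1 mm. Flip: y_m = 157.349 − y_svg.

**Shape 1** — `<circle>` circle, stroke `#008000` → engrave (S174, F4362). Machine vertices: (183.827,121.301) → (174.083,144.824) → (150.560,154.568) → (127.037,144.824) → (117.293,121.301) → (127.037,97.778) → (150.560,88.034) → (174.083,97.778) → (183.827,121.301). Closed: final G1 returns to the first vertex.

**Shape 2** — `<circle>` circle, stroke `#008000` → engrave (S174, F4362). Machine vertices: (84.079,63.491) → (82.157,68.130) → (77.518,70.052) → (72.879,68.130) → (70.957,63.491) → (72.879,58.852) → (77.518,56.930) → (82.157,58.852) → (84.079,63.491). Closed: final G1 returns to the first vertex.

G21
G90
G00 X183.827 Y121.301
M3 S174
G1 X174.083 Y144.824 F4362
G1 X150.560 Y154.568
G1 X127.037 Y144.824
G1 X117.293 Y121.301
G1 X127.037 Y97.778
G1 X150.560 Y88.034
G1 X174.083 Y97.778
G1 X183.827 Y121.301
M5
G00 X84.079 Y63.491
M3 S174
G1 X82.157 Y68.130 F4362
G1 X77.518 Y70.052
G1 X72.879 Y68.130
G1 X70.957 Y63.491
G1 X72.879 Y58.852
G1 X77.518 Y56.930
G1 X82.157 Y58.852
G1 X84.079 Y63.491
M5
G00 X0.000 Y0.000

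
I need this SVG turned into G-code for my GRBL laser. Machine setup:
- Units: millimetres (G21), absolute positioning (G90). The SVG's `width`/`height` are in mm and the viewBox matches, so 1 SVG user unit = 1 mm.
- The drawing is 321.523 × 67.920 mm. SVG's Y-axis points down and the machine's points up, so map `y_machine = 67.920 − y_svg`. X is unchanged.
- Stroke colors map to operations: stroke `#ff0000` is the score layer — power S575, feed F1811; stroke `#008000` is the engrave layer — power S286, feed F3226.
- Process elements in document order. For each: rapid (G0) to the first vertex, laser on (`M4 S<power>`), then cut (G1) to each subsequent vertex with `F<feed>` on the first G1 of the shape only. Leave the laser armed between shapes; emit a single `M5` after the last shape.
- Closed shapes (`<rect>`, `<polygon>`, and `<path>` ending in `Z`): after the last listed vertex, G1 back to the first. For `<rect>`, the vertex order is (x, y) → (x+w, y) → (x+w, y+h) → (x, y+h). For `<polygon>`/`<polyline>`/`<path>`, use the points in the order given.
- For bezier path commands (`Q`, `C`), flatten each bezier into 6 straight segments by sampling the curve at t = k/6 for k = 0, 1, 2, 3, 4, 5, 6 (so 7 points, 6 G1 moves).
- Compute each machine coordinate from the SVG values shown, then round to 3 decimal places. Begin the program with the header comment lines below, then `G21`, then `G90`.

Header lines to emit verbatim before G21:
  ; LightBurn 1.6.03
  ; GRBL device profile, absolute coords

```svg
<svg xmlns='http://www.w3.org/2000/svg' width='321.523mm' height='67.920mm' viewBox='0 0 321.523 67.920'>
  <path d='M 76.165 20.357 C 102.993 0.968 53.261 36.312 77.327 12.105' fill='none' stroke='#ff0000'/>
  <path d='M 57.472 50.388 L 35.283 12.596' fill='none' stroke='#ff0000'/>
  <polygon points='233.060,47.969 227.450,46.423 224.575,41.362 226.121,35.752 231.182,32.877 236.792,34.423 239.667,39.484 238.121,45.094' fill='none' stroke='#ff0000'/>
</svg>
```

viewBox `0 0 321.523 67.920` with mm width/height → 1 unit = 1 mm. Flip: y_m = 67.920 − y_svg.

**Shape 1** — `<path>` cubic bezier, stroke `#ff0000` → score (S575, F1811). Control points (SVG): P0=(76.165,20.357), P1=(102.993,0.968), P2=(53.261,36.312), P3=(77.327,12.105); sampled at t=k/6. Machine vertices: (76.165,47.563) → (83.895,53.226) → (83.042,52.940) → (77.782,49.882) → (72.292,47.226) → (70.748,48.145) → (77.327,55.815). Open path.

**Shape 2** — `<path>` line segment, stroke `#ff0000` → score (S575, F1811). Machine vertices: (57.472,17.532) → (35.283,55.324). Open path.

**Shape 3** — `<polygon>` regular polygon, stroke `#ff0000` → score (S575, F1811). Machine vertices: (233.060,19.951) → (227.450,21.497) → (224.575,26.558) → (226.121,32.168) → (231.182,35.043) → (236.792,33.497) → (239.667,28.436) → (238.121,22.826) → (233.060,19.951). Closed: final G1 returns to the first vertex.

; LightBurn 1.6.03
; GRBL device profile, absolute coords
G21
G90
G0 X76.165 Y47.563
M4 S575
G1 X83.895 Y53.226 F1811
G1 X83.042 Y52.940
G1 X77.782 Y49.882
G1 X72.292 Y47.226
G1 X70.748 Y48.145
G1 X77.327 Y55.815
G0 X57.472 Y17.532
M4 S575
G1 X35.283 Y55.324 F1811
G0 X233.060 Y19.951
M4 S575
G1 X227.450 Y21.497 F1811
G1 X224.575 Y26.558
G1 X226.121 Y32.168
G1 X231.182 Y35.043
G1 X236.792 Y33.497
G1 X239.667 Y28.436
G1 X238.121 Y22.826
G1 X233.060 Y19.951
M5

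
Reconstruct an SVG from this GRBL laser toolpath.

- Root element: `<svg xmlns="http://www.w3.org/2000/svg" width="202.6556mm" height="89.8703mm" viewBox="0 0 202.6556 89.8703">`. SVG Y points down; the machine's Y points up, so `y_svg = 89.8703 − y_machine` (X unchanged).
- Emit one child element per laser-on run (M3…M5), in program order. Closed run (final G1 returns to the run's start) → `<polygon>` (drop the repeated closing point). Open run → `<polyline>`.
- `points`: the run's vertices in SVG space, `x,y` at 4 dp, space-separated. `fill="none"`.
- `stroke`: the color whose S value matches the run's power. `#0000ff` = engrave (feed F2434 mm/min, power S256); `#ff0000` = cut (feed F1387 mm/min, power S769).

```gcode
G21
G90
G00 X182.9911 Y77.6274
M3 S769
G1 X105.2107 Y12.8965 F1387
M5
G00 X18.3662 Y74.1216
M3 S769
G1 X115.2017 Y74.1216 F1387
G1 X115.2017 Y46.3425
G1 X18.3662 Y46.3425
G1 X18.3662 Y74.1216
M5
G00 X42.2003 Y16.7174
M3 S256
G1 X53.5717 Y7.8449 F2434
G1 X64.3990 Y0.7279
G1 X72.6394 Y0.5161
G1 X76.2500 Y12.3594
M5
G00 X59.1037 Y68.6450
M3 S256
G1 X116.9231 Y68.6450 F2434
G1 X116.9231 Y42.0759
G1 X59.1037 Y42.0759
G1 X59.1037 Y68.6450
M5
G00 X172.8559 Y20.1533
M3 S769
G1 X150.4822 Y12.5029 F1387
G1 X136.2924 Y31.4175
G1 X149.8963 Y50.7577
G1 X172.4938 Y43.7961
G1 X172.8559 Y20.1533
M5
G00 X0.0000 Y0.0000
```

<svg xmlns="http://www.w3.org/2000/svg" width="202.6556mm" height="89.8703mm" viewBox="0 0 202.6556 89.8703">
  <polyline points="182.9911,12.2429 105.2107,76.9738" fill="none" stroke="#ff0000"/>
  <polygon points="18.3662,15.7487 115.2017,15.7487 115.2017,43.5278 18.3662,43.5278" fill="none" stroke="#ff0000"/>
  <polyline points="42.2003,73.1529 53.5717,82.0254 64.3990,89.1424 72.6394,89.3542 76.2500,77.5109" fill="none" stroke="#0000ff"/>
  <polygon points="59.1037,21.2253 116.9231,21.2253 116.9231,47.7944 59.1037,47.7944" fill="none" stroke="#0000ff"/>
  <polygon points="172.8559,69.7170 150.4822,77.3674 136.2924,58.4528 149.8963,39.1126 172.4938,46.0742" fill="none" stroke="#ff0000"/>
</svg>

Machine Y-up, SVG Y-down with viewBox height 89.8703, so y_svg = 89.8703 − y_machine; X carries over.

Run 1: S769 ⇒ cut layer `#ff0000`. The run is open, so emit a `<polyline>` with points (Y-flipped): 182.9911,12.2429 105.2107,76.9738.

Run 2: S769 ⇒ cut layer `#ff0000`. The run returns to its start, so emit a `<polygon>` with points (Y-flipped): 18.3662,15.7487 115.2017,15.7487 115.2017,43.5278 18.3662,43.5278.

Run 3: the run's S256 means `#0000ff` (engrave). The run is open, so emit a `<polyline>` with points (Y-flipped): 42.2003,73.1529 53.5717,82.0254 64.3990,89.1424 72.6394,89.3542 76.2500,77.5109.

Run 4: S256 ⇒ engrave layer `#0000ff`. The run returns to its start, so emit a `<polygon>` with points (Y-flipped): 59.1037,21.2253 116.9231,21.2253 116.9231,47.7944 59.1037,47.7944.

Run 5: the run's S769 means `#ff0000` (cut). The run returns to its start, so emit a `<polygon>` with points (Y-flipped): 172.8559,69.7170 150.4822,77.3674 136.2924,58.4528 149.8963,39.1126 172.4938,46.0742.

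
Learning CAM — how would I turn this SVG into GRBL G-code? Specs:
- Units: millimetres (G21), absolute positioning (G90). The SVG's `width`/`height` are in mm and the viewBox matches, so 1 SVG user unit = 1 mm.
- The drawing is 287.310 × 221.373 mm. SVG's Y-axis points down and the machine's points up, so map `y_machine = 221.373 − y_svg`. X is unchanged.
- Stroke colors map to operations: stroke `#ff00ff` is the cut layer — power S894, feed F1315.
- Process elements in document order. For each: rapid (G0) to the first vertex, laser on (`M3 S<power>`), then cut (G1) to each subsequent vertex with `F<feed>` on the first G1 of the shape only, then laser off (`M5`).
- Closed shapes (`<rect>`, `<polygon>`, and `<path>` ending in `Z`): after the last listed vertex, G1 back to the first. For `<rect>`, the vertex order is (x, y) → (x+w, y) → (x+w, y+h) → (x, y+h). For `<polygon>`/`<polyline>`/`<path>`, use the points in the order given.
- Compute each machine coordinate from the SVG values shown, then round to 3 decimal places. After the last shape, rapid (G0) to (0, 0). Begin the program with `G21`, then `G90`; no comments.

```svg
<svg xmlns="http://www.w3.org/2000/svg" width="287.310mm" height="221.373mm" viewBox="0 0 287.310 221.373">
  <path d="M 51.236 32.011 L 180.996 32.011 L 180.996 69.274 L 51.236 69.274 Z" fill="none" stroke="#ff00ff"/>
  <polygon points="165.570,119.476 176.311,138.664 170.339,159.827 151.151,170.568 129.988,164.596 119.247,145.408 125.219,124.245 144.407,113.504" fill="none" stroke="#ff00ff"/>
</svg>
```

Since the viewBox matches the mm dimensions, user units are millimetres directly. The only transform is the Y-flip y_m = 221.373 − y_svg.

Shape 1 is a rectangle drawn with `<path>`. Its stroke #ff00ff means cut at S894, F1315. After flipping Y the toolpath is (51.236,189.362) → (180.996,189.362) → (180.996,152.099) → (51.236,152.099) → (51.236,189.362), returning to the start.

Shape 2 is a regular polygon drawn with `<polygon>`. Its stroke #ff00ff means cut at S894, F1315. After flipping Y the toolpath is (165.570,101.897) → (176.311,82.709) → (170.339,61.546) → (151.151,50.805) → (129.988,56.777) → (119.247,75.965) → (125.219,97.128) → (144.407,107.869) → (165.570,101.897), returning to the start.

G21
G90
G0 X51.236 Y189.362
M3 S894
G1 X180.996 Y189.362 F1315
G1 X180.996 Y152.099
G1 X51.236 Y152.099
G1 X51.236 Y189.362
M5
G0 X165.570 Y101.897
M3 S894
G1 X176.311 Y82.709 F1315
G1 X170.339 Y61.546
G1 X151.151 Y50.805
G1 X129.988 Y56.777
G1 X119.247 Y75.965
G1 X125.219 Y97.128
G1 X144.407 Y107.869
G1 X165.570 Y101.897
M5
G0 X0.000 Y0.000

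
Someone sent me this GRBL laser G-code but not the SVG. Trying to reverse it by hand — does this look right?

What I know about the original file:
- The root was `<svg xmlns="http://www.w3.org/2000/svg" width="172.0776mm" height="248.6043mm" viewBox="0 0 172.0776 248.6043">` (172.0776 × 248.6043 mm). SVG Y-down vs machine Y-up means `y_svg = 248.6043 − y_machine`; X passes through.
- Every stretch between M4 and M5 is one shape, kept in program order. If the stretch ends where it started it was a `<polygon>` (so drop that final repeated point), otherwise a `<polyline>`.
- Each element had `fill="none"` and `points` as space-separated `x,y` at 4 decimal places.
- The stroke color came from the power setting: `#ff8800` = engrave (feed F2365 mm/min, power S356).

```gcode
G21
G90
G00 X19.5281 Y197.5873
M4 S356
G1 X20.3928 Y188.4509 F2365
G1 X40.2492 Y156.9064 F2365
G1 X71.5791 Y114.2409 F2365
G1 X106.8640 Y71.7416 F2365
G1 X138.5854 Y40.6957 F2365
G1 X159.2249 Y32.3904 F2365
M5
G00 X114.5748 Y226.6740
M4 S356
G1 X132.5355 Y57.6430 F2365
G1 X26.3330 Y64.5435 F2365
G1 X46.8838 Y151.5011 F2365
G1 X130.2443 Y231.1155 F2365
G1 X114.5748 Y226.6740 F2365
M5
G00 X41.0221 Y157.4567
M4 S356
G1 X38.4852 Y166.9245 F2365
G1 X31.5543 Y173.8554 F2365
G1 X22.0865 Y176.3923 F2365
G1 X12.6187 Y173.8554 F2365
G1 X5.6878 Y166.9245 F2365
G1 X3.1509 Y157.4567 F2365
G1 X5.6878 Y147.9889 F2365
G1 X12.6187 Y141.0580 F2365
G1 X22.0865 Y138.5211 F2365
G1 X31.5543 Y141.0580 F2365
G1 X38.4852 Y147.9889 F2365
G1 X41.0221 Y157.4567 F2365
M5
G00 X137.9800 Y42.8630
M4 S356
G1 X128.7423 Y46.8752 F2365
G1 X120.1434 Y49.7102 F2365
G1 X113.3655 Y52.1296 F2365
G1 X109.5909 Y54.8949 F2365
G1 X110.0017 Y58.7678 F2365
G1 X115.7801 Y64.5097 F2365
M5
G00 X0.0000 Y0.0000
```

<svg xmlns="http://www.w3.org/2000/svg" width="172.0776mm" height="248.6043mm" viewBox="0 0 172.0776 248.6043">
  <polyline points="19.5281,51.0170 20.3928,60.1534 40.2492,91.6979 71.5791,134.3634 106.8640,176.8627 138.5854,207.9086 159.2249,216.2139" fill="none" stroke="#ff8800"/>
  <polygon points="114.5748,21.9303 132.5355,190.9613 26.3330,184.0608 46.8838,97.1032 130.2443,17.4888" fill="none" stroke="#ff8800"/>
  <polygon points="41.0221,91.1476 38.4852,81.6798 31.5543,74.7489 22.0865,72.2120 12.6187,74.7489 5.6878,81.6798 3.1509,91.1476 5.6878,100.6154 12.6187,107.5463 22.0865,110.0832 31.5543,107.5463 38.4852,100.6154" fill="none" stroke="#ff8800"/>
  <polyline points="137.9800,205.7413 128.7423,201.7291 120.1434,198.8941 113.3655,196.4747 109.5909,193.7094 110.0017,189.8365 115.7801,184.0946" fill="none" stroke="#ff8800"/>
</svg>

Each laser-on run becomes one SVG element. Flip Y back into SVG space with y_svg = 248.6043 − y_machine. Every run uses S356, so all elements get stroke `#ff8800` (engrave).

Run 1: The run is open, so emit a `<polyline>` with points (Y-flipped): 19.5281,51.0170 20.3928,60.1534 40.2492,91.6979 71.5791,134.3634 106.8640,176.8627 138.5854,207.9086 159.2249,216.2139.

Run 2: The run returns to its start, so emit a `<polygon>` with points (Y-flipped): 114.5748,21.9303 132.5355,190.9613 26.3330,184.0608 46.8838,97.1032 130.2443,17.4888.

Run 3: The run returns to its start, so emit a `<polygon>` with points (Y-flipped): 41.0221,91.1476 38.4852,81.6798 31.5543,74.7489 22.0865,72.2120 12.6187,74.7489 5.6878,81.6798 3.1509,91.1476 5.6878,100.6154 12.6187,107.5463 22.0865,110.0832 31.5543,107.5463 38.4852,100.6154.

Run 4: The run is open, so emit a `<polyline>` with points (Y-flipped): 137.9800,205.7413 128.7423,201.7291 120.1434,198.8941 113.3655,196.4747 109.5909,193.7094 110.0017,189.8365 115.7801,184.0946.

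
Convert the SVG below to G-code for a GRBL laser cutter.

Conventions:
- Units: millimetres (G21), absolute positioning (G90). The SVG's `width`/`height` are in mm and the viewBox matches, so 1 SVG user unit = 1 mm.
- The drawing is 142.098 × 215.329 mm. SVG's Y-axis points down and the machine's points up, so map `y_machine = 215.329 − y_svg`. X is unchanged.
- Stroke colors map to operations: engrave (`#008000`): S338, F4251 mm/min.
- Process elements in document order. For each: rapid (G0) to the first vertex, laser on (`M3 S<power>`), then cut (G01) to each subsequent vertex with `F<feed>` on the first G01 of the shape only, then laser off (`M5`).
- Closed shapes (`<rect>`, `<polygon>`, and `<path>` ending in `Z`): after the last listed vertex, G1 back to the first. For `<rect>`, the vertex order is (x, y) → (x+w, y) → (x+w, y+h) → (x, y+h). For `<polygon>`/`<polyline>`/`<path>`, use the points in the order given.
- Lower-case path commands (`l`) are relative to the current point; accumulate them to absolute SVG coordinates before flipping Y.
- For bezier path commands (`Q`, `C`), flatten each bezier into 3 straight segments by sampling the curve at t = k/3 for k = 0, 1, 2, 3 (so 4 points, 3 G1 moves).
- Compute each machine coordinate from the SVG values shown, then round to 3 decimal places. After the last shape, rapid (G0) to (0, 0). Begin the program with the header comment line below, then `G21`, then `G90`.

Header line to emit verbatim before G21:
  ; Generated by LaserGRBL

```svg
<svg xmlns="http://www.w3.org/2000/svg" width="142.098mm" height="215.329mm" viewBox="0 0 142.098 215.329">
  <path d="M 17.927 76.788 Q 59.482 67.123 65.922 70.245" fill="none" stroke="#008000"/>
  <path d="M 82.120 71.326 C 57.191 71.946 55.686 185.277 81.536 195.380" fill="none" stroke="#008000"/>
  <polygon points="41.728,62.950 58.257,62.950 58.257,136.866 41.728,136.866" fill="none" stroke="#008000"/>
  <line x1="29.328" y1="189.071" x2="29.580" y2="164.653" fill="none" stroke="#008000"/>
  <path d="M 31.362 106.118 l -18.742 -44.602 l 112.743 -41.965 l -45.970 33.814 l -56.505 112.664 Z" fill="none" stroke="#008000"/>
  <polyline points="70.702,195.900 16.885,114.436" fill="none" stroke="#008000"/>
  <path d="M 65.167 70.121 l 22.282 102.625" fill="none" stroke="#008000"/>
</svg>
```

viewBox `0 0 142.098 215.329` with mm width/height → 1 unit = 1 mm. Flip: y_m = 215.329 − y_svg.

**Shape 1** — `<path>` quadratic bezier, stroke `#008000` → engrave (S338, F4251). Control points (SVG): P0=(17.927,76.788), P1=(59.482,67.123), P2=(65.922,70.245); sampled at t=k/3. Machine vertices: (17.927,138.541) → (41.729,143.564) → (57.727,145.745) → (65.922,145.084). Open path.

**Shape 2** — `<path>` cubic bezier, stroke `#008000` → engrave (S338, F4251). Control points (SVG): P0=(82.120,71.326), P1=(57.191,71.946), P2=(55.686,185.277), P3=(81.536,195.380); sampled at t=k/3. Machine vertices: (82.120,144.003) → (65.145,113.810) → (64.659,56.464) → (81.536,19.949). Open path.

**Shape 3** — `<polygon>` rectangle, stroke `#008000` → engrave (S338, F4251). Machine vertices: (41.728,152.379) → (58.257,152.379) → (58.257,78.463) → (41.728,78.463) → (41.728,152.379). Closed: final G1 returns to the first vertex.

**Shape 4** — `<line>` line segment, stroke `#008000` → engrave (S338, F4251). Machine vertices: (29.328,26.258) → (29.580,50.676). Open path.

**Shape 5** — `<path>` closed polygon, stroke `#008000` → engrave (S338, F4251). Machine vertices: (31.362,109.211) → (12.620,153.813) → (125.363,195.778) → (79.393,161.964) → (22.888,49.300) → (31.362,109.211). Closed: final G1 returns to the first vertex.

**Shape 6** — `<polyline>` line segment, stroke `#008000` → engrave (S338, F4251). Machine vertices: (70.702,19.429) → (16.885,100.893). Open path.

**Shape 7** — `<path>` line segment, stroke `#008000` → engrave (S338, F4251). Machine vertices: (65.167,145.208) → (87.449,42.583). Open path.

; Generated by LaserGRBL
G21
G90
G0 X17.927 Y138.541
M3 S338
G01 X41.729 Y143.564 F4251
G01 X57.727 Y145.745
G01 X65.922 Y145.084
M5
G0 X82.120 Y144.003
M3 S338
G01 X65.145 Y113.810 F4251
G01 X64.659 Y56.464
G01 X81.536 Y19.949
M5
G0 X41.728 Y152.379
M3 S338
G01 X58.257 Y152.379 F4251
G01 X58.257 Y78.463
G01 X41.728 Y78.463
G01 X41.728 Y152.379
M5
G0 X29.328 Y26.258
M3 S338
G01 X29.580 Y50.676 F4251
M5
G0 X31.362 Y109.211
M3 S338
G01 X12.620 Y153.813 F4251
G01 X125.363 Y195.778
G01 X79.393 Y161.964
G01 X22.888 Y49.300
G01 X31.362 Y109.211
M5
G0 X70.702 Y19.429
M3 S338
G01 X16.885 Y100.893 F4251
M5
G0 X65.167 Y145.208
M3 S338
G01 X87.449 Y42.583 F4251
M5
G0 X0.000 Y0.000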